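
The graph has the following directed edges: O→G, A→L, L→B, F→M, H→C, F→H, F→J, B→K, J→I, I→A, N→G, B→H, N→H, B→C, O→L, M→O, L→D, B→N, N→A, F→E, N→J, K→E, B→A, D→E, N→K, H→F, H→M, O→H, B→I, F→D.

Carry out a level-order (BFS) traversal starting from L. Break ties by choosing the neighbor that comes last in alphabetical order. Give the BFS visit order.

L, D, B, E, N, K, I, H, C, A, J, G, M, F, O

Visit L; enqueue D, B → queue [D, B]
Visit D; enqueue E → queue [B, E]
Visit B; enqueue N, K, I, H, C, A → queue [E, N, K, I, H, C, A]
Visit E → queue [N, K, I, H, C, A]
Visit N; enqueue J, G → queue [K, I, H, C, A, J, G]
Visit K → queue [I, H, C, A, J, G]
Visit I → queue [H, C, A, J, G]
Visit H; enqueue M, F → queue [C, A, J, G, M, F]
Visit C → queue [A, J, G, M, F]
Visit A → queue [J, G, M, F]
Visit J → queue [G, M, F]
Visit G → queue [M, F]
Visit M; enqueue O → queue [F, O]
Visit F → queue [O]
Visit O → queue []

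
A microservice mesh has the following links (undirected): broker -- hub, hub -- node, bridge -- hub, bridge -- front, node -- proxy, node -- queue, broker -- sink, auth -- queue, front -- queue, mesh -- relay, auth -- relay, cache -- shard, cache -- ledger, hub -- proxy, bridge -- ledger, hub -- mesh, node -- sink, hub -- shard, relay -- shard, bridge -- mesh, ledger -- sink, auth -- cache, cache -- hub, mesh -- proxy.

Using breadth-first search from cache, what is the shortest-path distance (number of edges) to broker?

Level 0: cache
Level 1: auth, hub, ledger, shard
Level 2: bridge, broker, mesh, node, proxy, queue, relay, sink
Level 3: front
broker first appears at level 2.

2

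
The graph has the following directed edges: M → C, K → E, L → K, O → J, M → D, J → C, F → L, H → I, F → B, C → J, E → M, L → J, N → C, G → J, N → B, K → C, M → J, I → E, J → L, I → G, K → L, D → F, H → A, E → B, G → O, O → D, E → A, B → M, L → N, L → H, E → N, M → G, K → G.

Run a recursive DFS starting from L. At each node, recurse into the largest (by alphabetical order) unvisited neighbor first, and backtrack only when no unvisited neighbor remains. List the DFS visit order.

L, N, C, J, B, M, G, O, D, F, K, E, A, H, I

Visit L
L → N
N → C
C → J
N → B
B → M
M → G
G → O
O → D
D → F
L → K
K → E
E → A
L → H
H → I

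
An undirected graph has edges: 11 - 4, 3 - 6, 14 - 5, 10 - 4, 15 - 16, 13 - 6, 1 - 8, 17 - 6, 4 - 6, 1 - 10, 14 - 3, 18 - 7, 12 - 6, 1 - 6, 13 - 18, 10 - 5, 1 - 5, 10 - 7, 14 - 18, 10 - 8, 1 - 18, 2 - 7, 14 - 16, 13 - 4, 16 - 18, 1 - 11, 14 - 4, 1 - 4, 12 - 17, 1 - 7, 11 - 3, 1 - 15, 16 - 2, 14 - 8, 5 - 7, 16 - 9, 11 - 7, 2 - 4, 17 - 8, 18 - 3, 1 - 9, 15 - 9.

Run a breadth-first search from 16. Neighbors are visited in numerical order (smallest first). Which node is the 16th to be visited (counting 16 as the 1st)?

Visit 16; enqueue 2, 9, 14, 15, 18 → queue [2, 9, 14, 15, 18]
Visit 2; enqueue 4, 7 → queue [9, 14, 15, 18, 4, 7]
Visit 9; enqueue 1 → queue [14, 15, 18, 4, 7, 1]
Visit 14; enqueue 3, 5, 8 → queue [15, 18, 4, 7, 1, 3, 5, 8]
Visit 15 → queue [18, 4, 7, 1, 3, 5, 8]
Visit 18; enqueue 13 → queue [4, 7, 1, 3, 5, 8, 13]
Visit 4; enqueue 6, 10, 11 → queue [7, 1, 3, 5, 8, 13, 6, 10, 11]
Visit 7 → queue [1, 3, 5, 8, 13, 6, 10, 11]
Visit 1 → queue [3, 5, 8, 13, 6, 10, 11]
Visit 3 → queue [5, 8, 13, 6, 10, 11]
Visit 5 → queue [8, 13, 6, 10, 11]
Visit 8; enqueue 17 → queue [13, 6, 10, 11, 17]
Visit 13 → queue [6, 10, 11, 17]
Visit 6; enqueue 12 → queue [10, 11, 17, 12]
Visit 10 → queue [11, 17, 12]
Visit 11 → queue [17, 12]
Visit 17 → queue [12]
Visit 12 → queue []

Visit order: 16, 2, 9, 14, 15, 18, 4, 7, 1, 3, 5, 8, 13, 6, 10, 11, 17, 12

11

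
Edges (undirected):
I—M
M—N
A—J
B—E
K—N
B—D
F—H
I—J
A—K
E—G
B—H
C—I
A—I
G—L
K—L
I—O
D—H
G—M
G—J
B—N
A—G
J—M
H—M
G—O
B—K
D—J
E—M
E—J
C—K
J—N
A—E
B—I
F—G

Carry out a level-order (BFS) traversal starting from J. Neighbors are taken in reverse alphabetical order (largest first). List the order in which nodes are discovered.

J, N, M, I, G, E, D, A, K, B, H, O, C, L, F

Visit J; enqueue N, M, I, G, E, D, A → queue [N, M, I, G, E, D, A]
Visit N; enqueue K, B → queue [M, I, G, E, D, A, K, B]
Visit M; enqueue H → queue [I, G, E, D, A, K, B, H]
Visit I; enqueue O, C → queue [G, E, D, A, K, B, H, O, C]
Visit G; enqueue L, F → queue [E, D, A, K, B, H, O, C, L, F]
Visit E → queue [D, A, K, B, H, O, C, L, F]
Visit D → queue [A, K, B, H, O, C, L, F]
Visit A → queue [K, B, H, O, C, L, F]
Visit K → queue [B, H, O, C, L, F]
Visit B → queue [H, O, C, L, F]
Visit H → queue [O, C, L, F]
Visit O → queue [C, L, F]
Visit C → queue [L, F]
Visit L → queue [F]
Visit F → queue []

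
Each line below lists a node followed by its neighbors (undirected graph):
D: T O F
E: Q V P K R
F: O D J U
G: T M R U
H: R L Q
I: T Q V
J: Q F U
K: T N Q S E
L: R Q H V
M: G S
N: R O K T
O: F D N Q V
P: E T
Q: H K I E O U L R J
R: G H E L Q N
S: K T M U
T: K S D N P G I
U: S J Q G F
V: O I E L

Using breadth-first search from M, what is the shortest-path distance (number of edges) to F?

3

Level 0: M
Level 1: G, S
Level 2: K, R, T, U
Level 3: D, E, F, H, I, J, L, N, P, Q
Level 4: O, V
F first appears at level 3.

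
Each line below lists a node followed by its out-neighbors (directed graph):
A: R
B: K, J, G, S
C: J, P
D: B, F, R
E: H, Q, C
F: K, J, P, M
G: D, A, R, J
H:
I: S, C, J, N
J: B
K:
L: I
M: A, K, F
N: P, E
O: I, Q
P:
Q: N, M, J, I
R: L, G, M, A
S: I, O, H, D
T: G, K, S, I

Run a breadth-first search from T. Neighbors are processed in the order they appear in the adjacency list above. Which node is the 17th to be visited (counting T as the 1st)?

Visit T; enqueue G, K, S, I → queue [G, K, S, I]
Visit G; enqueue D, A, R, J → queue [K, S, I, D, A, R, J]
Visit K → queue [S, I, D, A, R, J]
Visit S; enqueue O, H → queue [I, D, A, R, J, O, H]
Visit I; enqueue C, N → queue [D, A, R, J, O, H, C, N]
Visit D; enqueue B, F → queue [A, R, J, O, H, C, N, B, F]
Visit A → queue [R, J, O, H, C, N, B, F]
Visit R; enqueue L, M → queue [J, O, H, C, N, B, F, L, M]
Visit J → queue [O, H, C, N, B, F, L, M]
Visit O; enqueue Q → queue [H, C, N, B, F, L, M, Q]
Visit H → queue [C, N, B, F, L, M, Q]
Visit C; enqueue P → queue [N, B, F, L, M, Q, P]
Visit N; enqueue E → queue [B, F, L, M, Q, P, E]
Visit B → queue [F, L, M, Q, P, E]
Visit F → queue [L, M, Q, P, E]
Visit L → queue [M, Q, P, E]
Visit M → queue [Q, P, E]
Visit Q → queue [P, E]
Visit P → queue [E]
Visit E → queue []

Visit order: T, G, K, S, I, D, A, R, J, O, H, C, N, B, F, L, M, Q, P, E

M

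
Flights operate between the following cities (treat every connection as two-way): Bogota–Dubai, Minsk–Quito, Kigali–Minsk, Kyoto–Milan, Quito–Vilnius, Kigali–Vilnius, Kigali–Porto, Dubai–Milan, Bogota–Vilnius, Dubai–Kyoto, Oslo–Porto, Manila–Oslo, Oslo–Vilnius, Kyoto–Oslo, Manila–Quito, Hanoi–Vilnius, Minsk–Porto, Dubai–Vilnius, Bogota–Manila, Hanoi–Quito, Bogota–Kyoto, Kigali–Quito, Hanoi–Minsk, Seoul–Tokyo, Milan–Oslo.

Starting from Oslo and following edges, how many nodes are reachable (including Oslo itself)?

BFS from Oslo visits: Oslo, Kyoto, Manila, Milan, Porto, Vilnius, Bogota, Dubai, Quito, Kigali, Minsk, Hanoi
Reachable nodes: 12 of 14 total.

12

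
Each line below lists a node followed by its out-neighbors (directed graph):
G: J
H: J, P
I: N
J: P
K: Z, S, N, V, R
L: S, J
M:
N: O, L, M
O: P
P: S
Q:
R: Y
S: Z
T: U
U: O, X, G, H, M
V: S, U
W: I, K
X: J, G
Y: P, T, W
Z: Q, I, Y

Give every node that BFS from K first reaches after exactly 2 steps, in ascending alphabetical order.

Level 0: K
Level 1: N, R, S, V, Z
Level 2: I, L, M, O, Q, U, Y
Level 3: G, H, J, P, T, W, X

I, L, M, O, Q, U, Y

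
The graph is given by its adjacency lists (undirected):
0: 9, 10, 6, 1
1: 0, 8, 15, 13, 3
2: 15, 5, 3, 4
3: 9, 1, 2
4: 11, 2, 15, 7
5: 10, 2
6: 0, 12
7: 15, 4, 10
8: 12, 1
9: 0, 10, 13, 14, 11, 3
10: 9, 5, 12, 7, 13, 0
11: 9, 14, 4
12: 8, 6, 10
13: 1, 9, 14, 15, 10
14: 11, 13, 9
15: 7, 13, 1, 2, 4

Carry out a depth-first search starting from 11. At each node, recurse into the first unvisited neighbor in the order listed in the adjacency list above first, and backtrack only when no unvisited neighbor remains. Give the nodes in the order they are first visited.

11 9 0 10 5 2 15 7 4 13 1 8 12 6 3 14

Visit 11
11 → 9
9 → 0
0 → 10
10 → 5
5 → 2
2 → 15
15 → 7
7 → 4
15 → 13
13 → 1
1 → 8
8 → 12
12 → 6
1 → 3
13 → 14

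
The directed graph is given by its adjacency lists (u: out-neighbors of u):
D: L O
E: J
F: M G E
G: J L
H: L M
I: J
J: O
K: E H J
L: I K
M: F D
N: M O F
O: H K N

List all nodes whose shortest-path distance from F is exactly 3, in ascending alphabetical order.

I, K, O

Level 0: F
Level 1: E, G, M
Level 2: D, J, L
Level 3: I, K, O
Level 4: H, N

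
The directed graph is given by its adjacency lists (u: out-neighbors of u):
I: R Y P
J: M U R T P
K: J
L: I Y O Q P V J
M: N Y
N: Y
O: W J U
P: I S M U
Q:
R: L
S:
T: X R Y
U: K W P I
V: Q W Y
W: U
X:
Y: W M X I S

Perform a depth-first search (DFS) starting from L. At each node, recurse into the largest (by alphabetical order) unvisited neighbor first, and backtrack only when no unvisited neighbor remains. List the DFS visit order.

L → Y → X → W → U → P → S → M → N → I → R → K → J → T → V → Q → O

Visit L
L → Y
Y → X
Y → W
W → U
U → P
P → S
P → M
M → N
P → I
I → R
U → K
K → J
J → T
L → V
V → Q
L → O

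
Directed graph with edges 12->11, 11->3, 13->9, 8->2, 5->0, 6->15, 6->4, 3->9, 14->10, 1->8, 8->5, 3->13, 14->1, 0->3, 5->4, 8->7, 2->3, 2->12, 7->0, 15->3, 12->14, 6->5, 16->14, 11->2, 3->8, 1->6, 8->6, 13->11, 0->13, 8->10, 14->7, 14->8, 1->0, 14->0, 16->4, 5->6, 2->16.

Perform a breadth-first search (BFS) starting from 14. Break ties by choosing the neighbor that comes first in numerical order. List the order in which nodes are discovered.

Visit 14; enqueue 0, 1, 7, 8, 10 → queue [0, 1, 7, 8, 10]
Visit 0; enqueue 3, 13 → queue [1, 7, 8, 10, 3, 13]
Visit 1; enqueue 6 → queue [7, 8, 10, 3, 13, 6]
Visit 7 → queue [8, 10, 3, 13, 6]
Visit 8; enqueue 2, 5 → queue [10, 3, 13, 6, 2, 5]
Visit 10 → queue [3, 13, 6, 2, 5]
Visit 3; enqueue 9 → queue [13, 6, 2, 5, 9]
Visit 13; enqueue 11 → queue [6, 2, 5, 9, 11]
Visit 6; enqueue 4, 15 → queue [2, 5, 9, 11, 4, 15]
Visit 2; enqueue 12, 16 → queue [5, 9, 11, 4, 15, 12, 16]
Visit 5 → queue [9, 11, 4, 15, 12, 16]
Visit 9 → queue [11, 4, 15, 12, 16]
Visit 11 → queue [4, 15, 12, 16]
Visit 4 → queue [15, 12, 16]
Visit 15 → queue [12, 16]
Visit 12 → queue [16]
Visit 16 → queue []

14, 0, 1, 7, 8, 10, 3, 13, 6, 2, 5, 9, 11, 4, 15, 12, 16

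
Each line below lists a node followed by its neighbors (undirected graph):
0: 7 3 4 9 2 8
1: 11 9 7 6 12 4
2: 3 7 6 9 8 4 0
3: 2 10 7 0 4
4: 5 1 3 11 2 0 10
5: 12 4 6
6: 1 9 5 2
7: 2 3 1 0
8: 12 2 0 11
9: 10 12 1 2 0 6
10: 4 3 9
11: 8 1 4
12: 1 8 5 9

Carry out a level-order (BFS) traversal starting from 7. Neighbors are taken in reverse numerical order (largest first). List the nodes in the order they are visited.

7 3 2 1 0 10 4 9 8 6 12 11 5

Visit 7; enqueue 3, 2, 1, 0 → queue [3, 2, 1, 0]
Visit 3; enqueue 10, 4 → queue [2, 1, 0, 10, 4]
Visit 2; enqueue 9, 8, 6 → queue [1, 0, 10, 4, 9, 8, 6]
Visit 1; enqueue 12, 11 → queue [0, 10, 4, 9, 8, 6, 12, 11]
Visit 0 → queue [10, 4, 9, 8, 6, 12, 11]
Visit 10 → queue [4, 9, 8, 6, 12, 11]
Visit 4; enqueue 5 → queue [9, 8, 6, 12, 11, 5]
Visit 9 → queue [8, 6, 12, 11, 5]
Visit 8 → queue [6, 12, 11, 5]
Visit 6 → queue [12, 11, 5]
Visit 12 → queue [11, 5]
Visit 11 → queue [5]
Visit 5 → queue []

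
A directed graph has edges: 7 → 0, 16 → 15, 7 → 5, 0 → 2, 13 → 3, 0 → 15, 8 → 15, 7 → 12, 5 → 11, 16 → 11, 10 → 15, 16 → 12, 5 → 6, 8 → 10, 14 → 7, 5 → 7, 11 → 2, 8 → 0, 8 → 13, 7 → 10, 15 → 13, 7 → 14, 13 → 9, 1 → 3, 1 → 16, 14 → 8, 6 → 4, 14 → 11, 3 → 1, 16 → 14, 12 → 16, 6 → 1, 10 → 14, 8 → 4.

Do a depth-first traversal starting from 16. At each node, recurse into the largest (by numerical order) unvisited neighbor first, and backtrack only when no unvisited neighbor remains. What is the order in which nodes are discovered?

Visit 16
16 → 15
15 → 13
13 → 9
13 → 3
3 → 1
16 → 14
14 → 11
11 → 2
14 → 8
8 → 10
8 → 4
8 → 0
14 → 7
7 → 12
7 → 5
5 → 6

16 → 15 → 13 → 9 → 3 → 1 → 14 → 11 → 2 → 8 → 10 → 4 → 0 → 7 → 12 → 5 → 6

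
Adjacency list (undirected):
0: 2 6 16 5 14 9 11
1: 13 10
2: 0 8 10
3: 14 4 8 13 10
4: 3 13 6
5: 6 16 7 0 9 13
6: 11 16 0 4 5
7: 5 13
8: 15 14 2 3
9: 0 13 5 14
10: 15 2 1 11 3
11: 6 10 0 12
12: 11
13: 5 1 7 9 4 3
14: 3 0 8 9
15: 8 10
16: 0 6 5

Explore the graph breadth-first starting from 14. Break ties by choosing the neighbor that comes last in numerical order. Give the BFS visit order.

Visit 14; enqueue 9, 8, 3, 0 → queue [9, 8, 3, 0]
Visit 9; enqueue 13, 5 → queue [8, 3, 0, 13, 5]
Visit 8; enqueue 15, 2 → queue [3, 0, 13, 5, 15, 2]
Visit 3; enqueue 10, 4 → queue [0, 13, 5, 15, 2, 10, 4]
Visit 0; enqueue 16, 11, 6 → queue [13, 5, 15, 2, 10, 4, 16, 11, 6]
Visit 13; enqueue 7, 1 → queue [5, 15, 2, 10, 4, 16, 11, 6, 7, 1]
Visit 5 → queue [15, 2, 10, 4, 16, 11, 6, 7, 1]
Visit 15 → queue [2, 10, 4, 16, 11, 6, 7, 1]
Visit 2 → queue [10, 4, 16, 11, 6, 7, 1]
Visit 10 → queue [4, 16, 11, 6, 7, 1]
Visit 4 → queue [16, 11, 6, 7, 1]
Visit 16 → queue [11, 6, 7, 1]
Visit 11; enqueue 12 → queue [6, 7, 1, 12]
Visit 6 → queue [7, 1, 12]
Visit 7 → queue [1, 12]
Visit 1 → queue [12]
Visit 12 → queue []

14 9 8 3 0 13 5 15 2 10 4 16 11 6 7 1 12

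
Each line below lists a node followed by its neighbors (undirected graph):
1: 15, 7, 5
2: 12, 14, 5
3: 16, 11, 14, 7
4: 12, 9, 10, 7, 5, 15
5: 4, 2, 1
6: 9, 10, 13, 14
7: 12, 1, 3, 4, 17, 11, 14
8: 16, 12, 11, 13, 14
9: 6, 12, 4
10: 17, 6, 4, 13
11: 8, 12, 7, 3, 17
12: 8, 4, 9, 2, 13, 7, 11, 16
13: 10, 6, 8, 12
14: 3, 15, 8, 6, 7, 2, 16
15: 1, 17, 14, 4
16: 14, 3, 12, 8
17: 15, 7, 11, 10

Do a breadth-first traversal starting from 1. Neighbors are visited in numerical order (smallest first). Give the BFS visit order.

Visit 1; enqueue 5, 7, 15 → queue [5, 7, 15]
Visit 5; enqueue 2, 4 → queue [7, 15, 2, 4]
Visit 7; enqueue 3, 11, 12, 14, 17 → queue [15, 2, 4, 3, 11, 12, 14, 17]
Visit 15 → queue [2, 4, 3, 11, 12, 14, 17]
Visit 2 → queue [4, 3, 11, 12, 14, 17]
Visit 4; enqueue 9, 10 → queue [3, 11, 12, 14, 17, 9, 10]
Visit 3; enqueue 16 → queue [11, 12, 14, 17, 9, 10, 16]
Visit 11; enqueue 8 → queue [12, 14, 17, 9, 10, 16, 8]
Visit 12; enqueue 13 → queue [14, 17, 9, 10, 16, 8, 13]
Visit 14; enqueue 6 → queue [17, 9, 10, 16, 8, 13, 6]
Visit 17 → queue [9, 10, 16, 8, 13, 6]
Visit 9 → queue [10, 16, 8, 13, 6]
Visit 10 → queue [16, 8, 13, 6]
Visit 16 → queue [8, 13, 6]
Visit 8 → queue [13, 6]
Visit 13 → queue [6]
Visit 6 → queue []

1, 5, 7, 15, 2, 4, 3, 11, 12, 14, 17, 9, 10, 16, 8, 13, 6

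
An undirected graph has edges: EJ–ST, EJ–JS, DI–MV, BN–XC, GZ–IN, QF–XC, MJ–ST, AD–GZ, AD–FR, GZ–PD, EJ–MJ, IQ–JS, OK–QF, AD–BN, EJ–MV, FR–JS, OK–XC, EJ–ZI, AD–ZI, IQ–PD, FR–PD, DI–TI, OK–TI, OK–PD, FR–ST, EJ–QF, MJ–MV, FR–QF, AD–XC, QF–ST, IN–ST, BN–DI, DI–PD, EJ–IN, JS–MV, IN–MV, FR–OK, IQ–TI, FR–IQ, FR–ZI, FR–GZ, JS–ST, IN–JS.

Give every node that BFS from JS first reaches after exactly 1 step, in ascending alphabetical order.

Level 0: JS
Level 1: EJ, FR, IN, IQ, MV, ST
Level 2: AD, DI, GZ, MJ, OK, PD, QF, TI, ZI
Level 3: BN, XC

EJ, FR, IN, IQ, MV, ST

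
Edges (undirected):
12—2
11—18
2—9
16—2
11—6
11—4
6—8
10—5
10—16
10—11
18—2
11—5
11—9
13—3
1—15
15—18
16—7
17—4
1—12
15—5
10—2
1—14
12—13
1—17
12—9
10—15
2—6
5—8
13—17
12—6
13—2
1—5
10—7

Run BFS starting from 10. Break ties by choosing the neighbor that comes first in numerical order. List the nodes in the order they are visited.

Visit 10; enqueue 2, 5, 7, 11, 15, 16 → queue [2, 5, 7, 11, 15, 16]
Visit 2; enqueue 6, 9, 12, 13, 18 → queue [5, 7, 11, 15, 16, 6, 9, 12, 13, 18]
Visit 5; enqueue 1, 8 → queue [7, 11, 15, 16, 6, 9, 12, 13, 18, 1, 8]
Visit 7 → queue [11, 15, 16, 6, 9, 12, 13, 18, 1, 8]
Visit 11; enqueue 4 → queue [15, 16, 6, 9, 12, 13, 18, 1, 8, 4]
Visit 15 → queue [16, 6, 9, 12, 13, 18, 1, 8, 4]
Visit 16 → queue [6, 9, 12, 13, 18, 1, 8, 4]
Visit 6 → queue [9, 12, 13, 18, 1, 8, 4]
Visit 9 → queue [12, 13, 18, 1, 8, 4]
Visit 12 → queue [13, 18, 1, 8, 4]
Visit 13; enqueue 3, 17 → queue [18, 1, 8, 4, 3, 17]
Visit 18 → queue [1, 8, 4, 3, 17]
Visit 1; enqueue 14 → queue [8, 4, 3, 17, 14]
Visit 8 → queue [4, 3, 17, 14]
Visit 4 → queue [3, 17, 14]
Visit 3 → queue [17, 14]
Visit 17 → queue [14]
Visit 14 → queue []

10 → 2 → 5 → 7 → 11 → 15 → 16 → 6 → 9 → 12 → 13 → 18 → 1 → 8 → 4 → 3 → 17 → 14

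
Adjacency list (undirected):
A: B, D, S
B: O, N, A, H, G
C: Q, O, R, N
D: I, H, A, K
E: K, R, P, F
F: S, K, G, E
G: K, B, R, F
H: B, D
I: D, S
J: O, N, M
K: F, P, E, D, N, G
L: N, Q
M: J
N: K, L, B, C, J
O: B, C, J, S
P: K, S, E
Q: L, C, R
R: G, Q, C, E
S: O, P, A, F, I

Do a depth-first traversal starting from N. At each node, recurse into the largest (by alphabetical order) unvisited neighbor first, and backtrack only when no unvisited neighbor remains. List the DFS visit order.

Visit N
N → L
L → Q
Q → R
R → G
G → K
K → P
P → S
S → O
O → J
J → M
O → C
O → B
B → H
H → D
D → I
D → A
S → F
F → E

N -> L -> Q -> R -> G -> K -> P -> S -> O -> J -> M -> C -> B -> H -> D -> I -> A -> F -> E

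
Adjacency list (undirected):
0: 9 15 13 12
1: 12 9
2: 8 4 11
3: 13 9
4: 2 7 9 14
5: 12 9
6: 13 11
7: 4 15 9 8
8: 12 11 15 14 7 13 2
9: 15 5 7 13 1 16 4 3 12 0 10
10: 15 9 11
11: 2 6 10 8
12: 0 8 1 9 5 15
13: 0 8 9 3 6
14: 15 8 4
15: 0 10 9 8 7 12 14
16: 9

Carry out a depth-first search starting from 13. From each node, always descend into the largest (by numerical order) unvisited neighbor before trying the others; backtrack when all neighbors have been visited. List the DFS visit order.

Visit 13
13 → 9
9 → 16
9 → 15
15 → 14
14 → 8
8 → 12
12 → 5
12 → 1
12 → 0
8 → 11
11 → 10
11 → 6
11 → 2
2 → 4
4 → 7
9 → 3

13 9 16 15 14 8 12 5 1 0 11 10 6 2 4 7 3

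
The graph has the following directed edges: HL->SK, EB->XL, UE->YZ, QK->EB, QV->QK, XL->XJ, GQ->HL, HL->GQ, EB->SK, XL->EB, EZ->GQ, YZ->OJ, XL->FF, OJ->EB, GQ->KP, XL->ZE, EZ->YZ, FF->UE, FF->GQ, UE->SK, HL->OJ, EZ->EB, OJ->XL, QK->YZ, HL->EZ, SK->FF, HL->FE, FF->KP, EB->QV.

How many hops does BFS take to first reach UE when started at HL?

3

Level 0: HL
Level 1: EZ, FE, GQ, OJ, SK
Level 2: EB, FF, KP, XL, YZ
Level 3: QV, UE, XJ, ZE
Level 4: QK
UE first appears at level 3.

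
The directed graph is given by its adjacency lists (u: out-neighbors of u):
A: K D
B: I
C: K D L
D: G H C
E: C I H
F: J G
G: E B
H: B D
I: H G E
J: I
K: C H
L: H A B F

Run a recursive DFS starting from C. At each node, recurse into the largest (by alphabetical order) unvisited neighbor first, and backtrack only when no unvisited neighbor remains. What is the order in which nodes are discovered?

Visit C
C → L
L → H
H → D
D → G
G → E
E → I
G → B
L → F
F → J
L → A
A → K

C, L, H, D, G, E, I, B, F, J, A, K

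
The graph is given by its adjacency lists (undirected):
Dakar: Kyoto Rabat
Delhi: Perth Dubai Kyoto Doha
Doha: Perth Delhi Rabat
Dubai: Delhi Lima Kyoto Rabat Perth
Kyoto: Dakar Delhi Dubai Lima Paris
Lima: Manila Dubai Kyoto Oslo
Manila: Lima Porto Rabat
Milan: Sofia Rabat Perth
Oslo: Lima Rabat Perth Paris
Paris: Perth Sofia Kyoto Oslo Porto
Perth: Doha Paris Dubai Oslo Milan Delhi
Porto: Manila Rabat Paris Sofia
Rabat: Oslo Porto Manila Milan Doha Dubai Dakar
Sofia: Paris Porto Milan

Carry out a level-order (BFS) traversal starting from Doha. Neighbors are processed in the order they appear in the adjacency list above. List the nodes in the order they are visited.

Visit Doha; enqueue Perth, Delhi, Rabat → queue [Perth, Delhi, Rabat]
Visit Perth; enqueue Paris, Dubai, Oslo, Milan → queue [Delhi, Rabat, Paris, Dubai, Oslo, Milan]
Visit Delhi; enqueue Kyoto → queue [Rabat, Paris, Dubai, Oslo, Milan, Kyoto]
Visit Rabat; enqueue Porto, Manila, Dakar → queue [Paris, Dubai, Oslo, Milan, Kyoto, Porto, Manila, Dakar]
Visit Paris; enqueue Sofia → queue [Dubai, Oslo, Milan, Kyoto, Porto, Manila, Dakar, Sofia]
Visit Dubai; enqueue Lima → queue [Oslo, Milan, Kyoto, Porto, Manila, Dakar, Sofia, Lima]
Visit Oslo → queue [Milan, Kyoto, Porto, Manila, Dakar, Sofia, Lima]
Visit Milan → queue [Kyoto, Porto, Manila, Dakar, Sofia, Lima]
Visit Kyoto → queue [Porto, Manila, Dakar, Sofia, Lima]
Visit Porto → queue [Manila, Dakar, Sofia, Lima]
Visit Manila → queue [Dakar, Sofia, Lima]
Visit Dakar → queue [Sofia, Lima]
Visit Sofia → queue [Lima]
Visit Lima → queue []

Doha -> Perth -> Delhi -> Rabat -> Paris -> Dubai -> Oslo -> Milan -> Kyoto -> Porto -> Manila -> Dakar -> Sofia -> Lima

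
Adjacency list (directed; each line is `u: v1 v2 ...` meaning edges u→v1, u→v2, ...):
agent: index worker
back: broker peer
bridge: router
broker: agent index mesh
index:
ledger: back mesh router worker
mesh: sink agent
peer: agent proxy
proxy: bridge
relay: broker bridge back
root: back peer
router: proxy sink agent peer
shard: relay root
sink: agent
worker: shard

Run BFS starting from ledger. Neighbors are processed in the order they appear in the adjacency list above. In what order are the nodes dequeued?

ledger, back, mesh, router, worker, broker, peer, sink, agent, proxy, shard, index, bridge, relay, root

Visit ledger; enqueue back, mesh, router, worker → queue [back, mesh, router, worker]
Visit back; enqueue broker, peer → queue [mesh, router, worker, broker, peer]
Visit mesh; enqueue sink, agent → queue [router, worker, broker, peer, sink, agent]
Visit router; enqueue proxy → queue [worker, broker, peer, sink, agent, proxy]
Visit worker; enqueue shard → queue [broker, peer, sink, agent, proxy, shard]
Visit broker; enqueue index → queue [peer, sink, agent, proxy, shard, index]
Visit peer → queue [sink, agent, proxy, shard, index]
Visit sink → queue [agent, proxy, shard, index]
Visit agent → queue [proxy, shard, index]
Visit proxy; enqueue bridge → queue [shard, index, bridge]
Visit shard; enqueue relay, root → queue [index, bridge, relay, root]
Visit index → queue [bridge, relay, root]
Visit bridge → queue [relay, root]
Visit relay → queue [root]
Visit root → queue []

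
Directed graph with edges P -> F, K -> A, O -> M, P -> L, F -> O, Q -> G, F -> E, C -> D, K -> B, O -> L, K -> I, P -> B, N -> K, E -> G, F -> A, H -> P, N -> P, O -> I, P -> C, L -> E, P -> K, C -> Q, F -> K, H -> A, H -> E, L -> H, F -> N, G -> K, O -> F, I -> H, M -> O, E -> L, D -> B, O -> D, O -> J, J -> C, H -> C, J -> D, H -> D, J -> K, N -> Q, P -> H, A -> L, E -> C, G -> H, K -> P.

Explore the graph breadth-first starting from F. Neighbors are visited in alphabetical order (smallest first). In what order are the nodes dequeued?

F, A, E, K, N, O, L, C, G, B, I, P, Q, D, J, M, H

Visit F; enqueue A, E, K, N, O → queue [A, E, K, N, O]
Visit A; enqueue L → queue [E, K, N, O, L]
Visit E; enqueue C, G → queue [K, N, O, L, C, G]
Visit K; enqueue B, I, P → queue [N, O, L, C, G, B, I, P]
Visit N; enqueue Q → queue [O, L, C, G, B, I, P, Q]
Visit O; enqueue D, J, M → queue [L, C, G, B, I, P, Q, D, J, M]
Visit L; enqueue H → queue [C, G, B, I, P, Q, D, J, M, H]
Visit C → queue [G, B, I, P, Q, D, J, M, H]
Visit G → queue [B, I, P, Q, D, J, M, H]
Visit B → queue [I, P, Q, D, J, M, H]
Visit I → queue [P, Q, D, J, M, H]
Visit P → queue [Q, D, J, M, H]
Visit Q → queue [D, J, M, H]
Visit D → queue [J, M, H]
Visit J → queue [M, H]
Visit M → queue [H]
Visit H → queue []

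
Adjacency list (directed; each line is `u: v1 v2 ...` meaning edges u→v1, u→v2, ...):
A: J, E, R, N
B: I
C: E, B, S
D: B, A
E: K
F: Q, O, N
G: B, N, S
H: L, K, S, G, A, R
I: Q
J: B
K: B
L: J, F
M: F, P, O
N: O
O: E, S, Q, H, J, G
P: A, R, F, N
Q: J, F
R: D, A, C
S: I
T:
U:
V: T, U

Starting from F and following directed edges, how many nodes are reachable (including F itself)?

17

BFS from F visits: F, N, O, Q, E, G, H, J, S, K, B, A, L, R, I, C, D
Reachable nodes: 17 of 22 total.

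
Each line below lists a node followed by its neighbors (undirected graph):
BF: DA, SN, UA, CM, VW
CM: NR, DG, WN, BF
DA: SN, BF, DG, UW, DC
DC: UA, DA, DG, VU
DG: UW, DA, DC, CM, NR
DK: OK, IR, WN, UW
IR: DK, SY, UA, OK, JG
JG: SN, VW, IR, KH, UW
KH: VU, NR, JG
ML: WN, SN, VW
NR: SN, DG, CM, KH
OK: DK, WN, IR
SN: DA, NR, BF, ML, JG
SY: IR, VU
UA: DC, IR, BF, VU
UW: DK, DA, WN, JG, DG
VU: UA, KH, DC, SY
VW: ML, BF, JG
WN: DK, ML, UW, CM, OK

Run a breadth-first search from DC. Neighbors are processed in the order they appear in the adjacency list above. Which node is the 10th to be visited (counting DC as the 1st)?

Visit DC; enqueue UA, DA, DG, VU → queue [UA, DA, DG, VU]
Visit UA; enqueue IR, BF → queue [DA, DG, VU, IR, BF]
Visit DA; enqueue SN, UW → queue [DG, VU, IR, BF, SN, UW]
Visit DG; enqueue CM, NR → queue [VU, IR, BF, SN, UW, CM, NR]
Visit VU; enqueue KH, SY → queue [IR, BF, SN, UW, CM, NR, KH, SY]
Visit IR; enqueue DK, OK, JG → queue [BF, SN, UW, CM, NR, KH, SY, DK, OK, JG]
Visit BF; enqueue VW → queue [SN, UW, CM, NR, KH, SY, DK, OK, JG, VW]
Visit SN; enqueue ML → queue [UW, CM, NR, KH, SY, DK, OK, JG, VW, ML]
Visit UW; enqueue WN → queue [CM, NR, KH, SY, DK, OK, JG, VW, ML, WN]
Visit CM → queue [NR, KH, SY, DK, OK, JG, VW, ML, WN]
Visit NR → queue [KH, SY, DK, OK, JG, VW, ML, WN]
Visit KH → queue [SY, DK, OK, JG, VW, ML, WN]
Visit SY → queue [DK, OK, JG, VW, ML, WN]
Visit DK → queue [OK, JG, VW, ML, WN]
Visit OK → queue [JG, VW, ML, WN]
Visit JG → queue [VW, ML, WN]
Visit VW → queue [ML, WN]
Visit ML → queue [WN]
Visit WN → queue []

Visit order: DC, UA, DA, DG, VU, IR, BF, SN, UW, CM, NR, KH, SY, DK, OK, JG, VW, ML, WN

CM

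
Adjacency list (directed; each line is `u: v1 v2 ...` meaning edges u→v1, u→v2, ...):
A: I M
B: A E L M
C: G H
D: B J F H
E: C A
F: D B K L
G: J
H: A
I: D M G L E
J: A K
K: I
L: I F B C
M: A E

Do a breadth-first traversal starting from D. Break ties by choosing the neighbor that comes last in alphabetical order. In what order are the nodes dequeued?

D -> J -> H -> F -> B -> K -> A -> L -> M -> E -> I -> C -> G

Visit D; enqueue J, H, F, B → queue [J, H, F, B]
Visit J; enqueue K, A → queue [H, F, B, K, A]
Visit H → queue [F, B, K, A]
Visit F; enqueue L → queue [B, K, A, L]
Visit B; enqueue M, E → queue [K, A, L, M, E]
Visit K; enqueue I → queue [A, L, M, E, I]
Visit A → queue [L, M, E, I]
Visit L; enqueue C → queue [M, E, I, C]
Visit M → queue [E, I, C]
Visit E → queue [I, C]
Visit I; enqueue G → queue [C, G]
Visit C → queue [G]
Visit G → queue []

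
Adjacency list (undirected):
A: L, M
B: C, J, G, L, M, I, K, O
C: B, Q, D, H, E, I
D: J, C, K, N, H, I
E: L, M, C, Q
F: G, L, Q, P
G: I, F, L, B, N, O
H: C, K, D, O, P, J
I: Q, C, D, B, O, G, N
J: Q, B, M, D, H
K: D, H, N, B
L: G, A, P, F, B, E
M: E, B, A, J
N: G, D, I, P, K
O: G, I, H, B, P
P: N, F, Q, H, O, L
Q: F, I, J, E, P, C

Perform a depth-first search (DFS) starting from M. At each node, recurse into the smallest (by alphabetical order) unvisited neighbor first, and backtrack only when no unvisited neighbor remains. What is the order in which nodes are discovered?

M → A → L → B → C → D → H → J → Q → E → F → G → I → N → K → P → O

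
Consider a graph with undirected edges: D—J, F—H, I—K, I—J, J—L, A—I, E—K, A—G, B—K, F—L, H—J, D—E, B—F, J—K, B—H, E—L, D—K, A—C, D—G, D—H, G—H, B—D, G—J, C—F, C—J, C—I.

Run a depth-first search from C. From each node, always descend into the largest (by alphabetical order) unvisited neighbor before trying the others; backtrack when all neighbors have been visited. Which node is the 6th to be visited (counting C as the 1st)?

G

Visit C
C → J
J → L
L → F
F → H
H → G
G → D
D → K
K → I
I → A
K → E
K → B

Visit order: C, J, L, F, H, G, D, K, I, A, E, B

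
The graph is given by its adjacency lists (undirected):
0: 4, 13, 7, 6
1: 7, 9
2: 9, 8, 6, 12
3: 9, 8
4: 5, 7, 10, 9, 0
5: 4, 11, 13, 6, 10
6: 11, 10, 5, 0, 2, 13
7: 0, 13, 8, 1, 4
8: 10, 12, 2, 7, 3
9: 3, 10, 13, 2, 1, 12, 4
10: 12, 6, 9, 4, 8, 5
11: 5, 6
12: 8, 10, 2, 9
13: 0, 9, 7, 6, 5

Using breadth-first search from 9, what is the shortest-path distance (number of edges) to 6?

Level 0: 9
Level 1: 1, 2, 3, 4, 10, 12, 13
Level 2: 0, 5, 6, 7, 8
Level 3: 11
6 first appears at level 2.

2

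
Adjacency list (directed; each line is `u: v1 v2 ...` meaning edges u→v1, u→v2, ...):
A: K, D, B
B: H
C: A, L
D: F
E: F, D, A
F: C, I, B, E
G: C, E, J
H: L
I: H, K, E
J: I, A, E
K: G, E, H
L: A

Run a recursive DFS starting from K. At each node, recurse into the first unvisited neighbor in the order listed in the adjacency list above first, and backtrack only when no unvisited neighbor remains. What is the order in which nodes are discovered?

K, G, C, A, D, F, I, H, L, E, B, J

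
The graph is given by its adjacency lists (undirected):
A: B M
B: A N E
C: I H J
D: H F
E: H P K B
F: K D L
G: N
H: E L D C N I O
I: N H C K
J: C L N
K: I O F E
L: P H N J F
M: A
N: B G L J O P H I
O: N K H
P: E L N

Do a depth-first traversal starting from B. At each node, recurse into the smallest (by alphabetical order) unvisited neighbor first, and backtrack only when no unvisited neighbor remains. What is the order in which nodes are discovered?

B A M E H C I K F D L J N G O P

Visit B
B → A
A → M
B → E
E → H
H → C
C → I
I → K
K → F
F → D
F → L
L → J
J → N
N → G
N → O
N → P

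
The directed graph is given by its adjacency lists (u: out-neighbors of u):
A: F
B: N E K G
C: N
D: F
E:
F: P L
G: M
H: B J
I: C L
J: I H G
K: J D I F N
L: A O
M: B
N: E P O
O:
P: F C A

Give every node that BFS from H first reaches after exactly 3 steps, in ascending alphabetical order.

Level 0: H
Level 1: B, J
Level 2: E, G, I, K, N
Level 3: C, D, F, L, M, O, P
Level 4: A

C, D, F, L, M, O, P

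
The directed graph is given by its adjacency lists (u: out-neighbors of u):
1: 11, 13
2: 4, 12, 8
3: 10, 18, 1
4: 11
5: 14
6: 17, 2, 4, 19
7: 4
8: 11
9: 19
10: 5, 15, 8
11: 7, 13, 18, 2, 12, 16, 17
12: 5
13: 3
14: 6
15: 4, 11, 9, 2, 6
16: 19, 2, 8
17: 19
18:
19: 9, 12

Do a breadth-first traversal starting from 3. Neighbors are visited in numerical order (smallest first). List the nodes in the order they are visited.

Visit 3; enqueue 1, 10, 18 → queue [1, 10, 18]
Visit 1; enqueue 11, 13 → queue [10, 18, 11, 13]
Visit 10; enqueue 5, 8, 15 → queue [18, 11, 13, 5, 8, 15]
Visit 18 → queue [11, 13, 5, 8, 15]
Visit 11; enqueue 2, 7, 12, 16, 17 → queue [13, 5, 8, 15, 2, 7, 12, 16, 17]
Visit 13 → queue [5, 8, 15, 2, 7, 12, 16, 17]
Visit 5; enqueue 14 → queue [8, 15, 2, 7, 12, 16, 17, 14]
Visit 8 → queue [15, 2, 7, 12, 16, 17, 14]
Visit 15; enqueue 4, 6, 9 → queue [2, 7, 12, 16, 17, 14, 4, 6, 9]
Visit 2 → queue [7, 12, 16, 17, 14, 4, 6, 9]
Visit 7 → queue [12, 16, 17, 14, 4, 6, 9]
Visit 12 → queue [16, 17, 14, 4, 6, 9]
Visit 16; enqueue 19 → queue [17, 14, 4, 6, 9, 19]
Visit 17 → queue [14, 4, 6, 9, 19]
Visit 14 → queue [4, 6, 9, 19]
Visit 4 → queue [6, 9, 19]
Visit 6 → queue [9, 19]
Visit 9 → queue [19]
Visit 19 → queue []

3 1 10 18 11 13 5 8 15 2 7 12 16 17 14 4 6 9 19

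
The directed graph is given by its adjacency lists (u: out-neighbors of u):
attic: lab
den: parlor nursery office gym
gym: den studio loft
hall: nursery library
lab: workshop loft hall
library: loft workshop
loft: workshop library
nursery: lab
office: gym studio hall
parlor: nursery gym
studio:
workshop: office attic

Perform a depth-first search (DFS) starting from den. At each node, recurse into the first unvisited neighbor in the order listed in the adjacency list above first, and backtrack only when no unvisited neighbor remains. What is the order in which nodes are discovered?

Visit den
den → parlor
parlor → nursery
nursery → lab
lab → workshop
workshop → office
office → gym
gym → studio
gym → loft
loft → library
office → hall
workshop → attic

den -> parlor -> nursery -> lab -> workshop -> office -> gym -> studio -> loft -> library -> hall -> attic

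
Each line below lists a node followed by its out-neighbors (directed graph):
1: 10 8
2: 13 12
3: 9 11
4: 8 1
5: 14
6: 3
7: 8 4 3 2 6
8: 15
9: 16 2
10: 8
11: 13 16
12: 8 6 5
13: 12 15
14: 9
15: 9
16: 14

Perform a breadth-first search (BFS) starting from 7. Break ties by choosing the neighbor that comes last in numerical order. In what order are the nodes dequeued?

7, 8, 6, 4, 3, 2, 15, 1, 11, 9, 13, 12, 10, 16, 5, 14

Visit 7; enqueue 8, 6, 4, 3, 2 → queue [8, 6, 4, 3, 2]
Visit 8; enqueue 15 → queue [6, 4, 3, 2, 15]
Visit 6 → queue [4, 3, 2, 15]
Visit 4; enqueue 1 → queue [3, 2, 15, 1]
Visit 3; enqueue 11, 9 → queue [2, 15, 1, 11, 9]
Visit 2; enqueue 13, 12 → queue [15, 1, 11, 9, 13, 12]
Visit 15 → queue [1, 11, 9, 13, 12]
Visit 1; enqueue 10 → queue [11, 9, 13, 12, 10]
Visit 11; enqueue 16 → queue [9, 13, 12, 10, 16]
Visit 9 → queue [13, 12, 10, 16]
Visit 13 → queue [12, 10, 16]
Visit 12; enqueue 5 → queue [10, 16, 5]
Visit 10 → queue [16, 5]
Visit 16; enqueue 14 → queue [5, 14]
Visit 5 → queue [14]
Visit 14 → queue []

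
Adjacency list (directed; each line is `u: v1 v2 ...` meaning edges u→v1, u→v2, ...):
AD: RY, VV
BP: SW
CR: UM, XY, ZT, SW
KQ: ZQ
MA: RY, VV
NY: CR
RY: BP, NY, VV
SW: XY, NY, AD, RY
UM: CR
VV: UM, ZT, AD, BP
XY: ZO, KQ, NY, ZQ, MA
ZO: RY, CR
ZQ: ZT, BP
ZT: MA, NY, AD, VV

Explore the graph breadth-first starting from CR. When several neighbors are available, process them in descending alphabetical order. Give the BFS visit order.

CR -> ZT -> XY -> UM -> SW -> VV -> NY -> MA -> AD -> ZQ -> ZO -> KQ -> RY -> BP

Visit CR; enqueue ZT, XY, UM, SW → queue [ZT, XY, UM, SW]
Visit ZT; enqueue VV, NY, MA, AD → queue [XY, UM, SW, VV, NY, MA, AD]
Visit XY; enqueue ZQ, ZO, KQ → queue [UM, SW, VV, NY, MA, AD, ZQ, ZO, KQ]
Visit UM → queue [SW, VV, NY, MA, AD, ZQ, ZO, KQ]
Visit SW; enqueue RY → queue [VV, NY, MA, AD, ZQ, ZO, KQ, RY]
Visit VV; enqueue BP → queue [NY, MA, AD, ZQ, ZO, KQ, RY, BP]
Visit NY → queue [MA, AD, ZQ, ZO, KQ, RY, BP]
Visit MA → queue [AD, ZQ, ZO, KQ, RY, BP]
Visit AD → queue [ZQ, ZO, KQ, RY, BP]
Visit ZQ → queue [ZO, KQ, RY, BP]
Visit ZO → queue [KQ, RY, BP]
Visit KQ → queue [RY, BP]
Visit RY → queue [BP]
Visit BP → queue []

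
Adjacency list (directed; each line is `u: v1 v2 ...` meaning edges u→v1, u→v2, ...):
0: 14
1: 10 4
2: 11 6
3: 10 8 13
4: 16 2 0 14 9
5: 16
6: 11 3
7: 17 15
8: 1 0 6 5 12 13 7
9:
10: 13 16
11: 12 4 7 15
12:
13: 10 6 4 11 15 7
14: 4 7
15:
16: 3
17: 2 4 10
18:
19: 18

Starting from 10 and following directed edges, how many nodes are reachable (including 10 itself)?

18

BFS from 10 visits: 10, 16, 13, 3, 15, 11, 7, 6, 4, 8, 12, 17, 14, 9, 2, 0, 5, 1
Reachable nodes: 18 of 20 total.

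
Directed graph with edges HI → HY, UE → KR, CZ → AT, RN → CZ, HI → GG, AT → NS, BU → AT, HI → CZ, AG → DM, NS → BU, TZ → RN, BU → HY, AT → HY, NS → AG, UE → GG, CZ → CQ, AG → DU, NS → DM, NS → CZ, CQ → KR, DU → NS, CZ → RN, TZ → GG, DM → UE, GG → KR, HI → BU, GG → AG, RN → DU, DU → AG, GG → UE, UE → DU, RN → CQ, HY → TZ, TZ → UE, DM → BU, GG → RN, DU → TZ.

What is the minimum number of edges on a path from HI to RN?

2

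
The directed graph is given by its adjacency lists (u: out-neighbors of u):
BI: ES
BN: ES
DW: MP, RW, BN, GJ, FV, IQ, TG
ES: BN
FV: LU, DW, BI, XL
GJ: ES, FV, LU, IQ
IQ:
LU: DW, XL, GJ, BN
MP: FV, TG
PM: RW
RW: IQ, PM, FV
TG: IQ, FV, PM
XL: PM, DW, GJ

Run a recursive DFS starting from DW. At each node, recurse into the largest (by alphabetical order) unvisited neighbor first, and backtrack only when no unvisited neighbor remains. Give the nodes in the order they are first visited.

DW → TG → PM → RW → IQ → FV → XL → GJ → LU → BN → ES → BI → MP

Visit DW
DW → TG
TG → PM
PM → RW
RW → IQ
RW → FV
FV → XL
XL → GJ
GJ → LU
LU → BN
BN → ES
FV → BI
DW → MP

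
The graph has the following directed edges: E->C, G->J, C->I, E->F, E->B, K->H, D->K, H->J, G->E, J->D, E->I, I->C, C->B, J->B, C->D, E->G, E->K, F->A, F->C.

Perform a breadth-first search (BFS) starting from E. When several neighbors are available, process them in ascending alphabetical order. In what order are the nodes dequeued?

Visit E; enqueue B, C, F, G, I, K → queue [B, C, F, G, I, K]
Visit B → queue [C, F, G, I, K]
Visit C; enqueue D → queue [F, G, I, K, D]
Visit F; enqueue A → queue [G, I, K, D, A]
Visit G; enqueue J → queue [I, K, D, A, J]
Visit I → queue [K, D, A, J]
Visit K; enqueue H → queue [D, A, J, H]
Visit D → queue [A, J, H]
Visit A → queue [J, H]
Visit J → queue [H]
Visit H → queue []

E B C F G I K D A J H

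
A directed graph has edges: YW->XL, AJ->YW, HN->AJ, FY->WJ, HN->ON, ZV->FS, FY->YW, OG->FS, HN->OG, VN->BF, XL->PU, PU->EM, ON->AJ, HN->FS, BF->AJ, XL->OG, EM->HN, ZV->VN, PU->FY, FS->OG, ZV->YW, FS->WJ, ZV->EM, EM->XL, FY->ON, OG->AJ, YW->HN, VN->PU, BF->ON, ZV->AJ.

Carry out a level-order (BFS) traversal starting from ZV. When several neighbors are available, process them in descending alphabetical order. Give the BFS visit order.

Visit ZV; enqueue YW, VN, FS, EM, AJ → queue [YW, VN, FS, EM, AJ]
Visit YW; enqueue XL, HN → queue [VN, FS, EM, AJ, XL, HN]
Visit VN; enqueue PU, BF → queue [FS, EM, AJ, XL, HN, PU, BF]
Visit FS; enqueue WJ, OG → queue [EM, AJ, XL, HN, PU, BF, WJ, OG]
Visit EM → queue [AJ, XL, HN, PU, BF, WJ, OG]
Visit AJ → queue [XL, HN, PU, BF, WJ, OG]
Visit XL → queue [HN, PU, BF, WJ, OG]
Visit HN; enqueue ON → queue [PU, BF, WJ, OG, ON]
Visit PU; enqueue FY → queue [BF, WJ, OG, ON, FY]
Visit BF → queue [WJ, OG, ON, FY]
Visit WJ → queue [OG, ON, FY]
Visit OG → queue [ON, FY]
Visit ON → queue [FY]
Visit FY → queue []

ZV, YW, VN, FS, EM, AJ, XL, HN, PU, BF, WJ, OG, ON, FY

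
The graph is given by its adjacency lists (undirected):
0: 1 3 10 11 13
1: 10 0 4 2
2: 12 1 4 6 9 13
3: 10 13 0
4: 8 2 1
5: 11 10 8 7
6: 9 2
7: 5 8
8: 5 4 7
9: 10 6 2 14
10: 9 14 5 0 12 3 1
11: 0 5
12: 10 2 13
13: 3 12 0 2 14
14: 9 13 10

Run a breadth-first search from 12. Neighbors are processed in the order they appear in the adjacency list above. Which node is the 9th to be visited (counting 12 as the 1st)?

3

Visit 12; enqueue 10, 2, 13 → queue [10, 2, 13]
Visit 10; enqueue 9, 14, 5, 0, 3, 1 → queue [2, 13, 9, 14, 5, 0, 3, 1]
Visit 2; enqueue 4, 6 → queue [13, 9, 14, 5, 0, 3, 1, 4, 6]
Visit 13 → queue [9, 14, 5, 0, 3, 1, 4, 6]
Visit 9 → queue [14, 5, 0, 3, 1, 4, 6]
Visit 14 → queue [5, 0, 3, 1, 4, 6]
Visit 5; enqueue 11, 8, 7 → queue [0, 3, 1, 4, 6, 11, 8, 7]
Visit 0 → queue [3, 1, 4, 6, 11, 8, 7]
Visit 3 → queue [1, 4, 6, 11, 8, 7]
Visit 1 → queue [4, 6, 11, 8, 7]
Visit 4 → queue [6, 11, 8, 7]
Visit 6 → queue [11, 8, 7]
Visit 11 → queue [8, 7]
Visit 8 → queue [7]
Visit 7 → queue []

Visit order: 12, 10, 2, 13, 9, 14, 5, 0, 3, 1, 4, 6, 11, 8, 7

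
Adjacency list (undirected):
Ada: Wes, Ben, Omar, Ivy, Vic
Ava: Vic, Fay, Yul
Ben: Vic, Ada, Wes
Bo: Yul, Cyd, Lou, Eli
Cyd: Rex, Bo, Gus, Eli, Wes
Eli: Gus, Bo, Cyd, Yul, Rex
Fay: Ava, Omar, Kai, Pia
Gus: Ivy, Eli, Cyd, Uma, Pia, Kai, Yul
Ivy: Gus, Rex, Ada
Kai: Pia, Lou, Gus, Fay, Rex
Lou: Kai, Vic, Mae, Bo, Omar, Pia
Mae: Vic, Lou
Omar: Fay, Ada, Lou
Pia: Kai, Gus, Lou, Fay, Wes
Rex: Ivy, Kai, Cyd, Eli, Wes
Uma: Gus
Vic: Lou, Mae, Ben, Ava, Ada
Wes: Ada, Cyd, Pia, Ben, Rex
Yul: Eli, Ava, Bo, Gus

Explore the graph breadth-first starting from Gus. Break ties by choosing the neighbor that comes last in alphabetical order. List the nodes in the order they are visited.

Visit Gus; enqueue Yul, Uma, Pia, Kai, Ivy, Eli, Cyd → queue [Yul, Uma, Pia, Kai, Ivy, Eli, Cyd]
Visit Yul; enqueue Bo, Ava → queue [Uma, Pia, Kai, Ivy, Eli, Cyd, Bo, Ava]
Visit Uma → queue [Pia, Kai, Ivy, Eli, Cyd, Bo, Ava]
Visit Pia; enqueue Wes, Lou, Fay → queue [Kai, Ivy, Eli, Cyd, Bo, Ava, Wes, Lou, Fay]
Visit Kai; enqueue Rex → queue [Ivy, Eli, Cyd, Bo, Ava, Wes, Lou, Fay, Rex]
Visit Ivy; enqueue Ada → queue [Eli, Cyd, Bo, Ava, Wes, Lou, Fay, Rex, Ada]
Visit Eli → queue [Cyd, Bo, Ava, Wes, Lou, Fay, Rex, Ada]
Visit Cyd → queue [Bo, Ava, Wes, Lou, Fay, Rex, Ada]
Visit Bo → queue [Ava, Wes, Lou, Fay, Rex, Ada]
Visit Ava; enqueue Vic → queue [Wes, Lou, Fay, Rex, Ada, Vic]
Visit Wes; enqueue Ben → queue [Lou, Fay, Rex, Ada, Vic, Ben]
Visit Lou; enqueue Omar, Mae → queue [Fay, Rex, Ada, Vic, Ben, Omar, Mae]
Visit Fay → queue [Rex, Ada, Vic, Ben, Omar, Mae]
Visit Rex → queue [Ada, Vic, Ben, Omar, Mae]
Visit Ada → queue [Vic, Ben, Omar, Mae]
Visit Vic → queue [Ben, Omar, Mae]
Visit Ben → queue [Omar, Mae]
Visit Omar → queue [Mae]
Visit Mae → queue []

Gus → Yul → Uma → Pia → Kai → Ivy → Eli → Cyd → Bo → Ava → Wes → Lou → Fay → Rex → Ada → Vic → Ben → Omar → Mae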